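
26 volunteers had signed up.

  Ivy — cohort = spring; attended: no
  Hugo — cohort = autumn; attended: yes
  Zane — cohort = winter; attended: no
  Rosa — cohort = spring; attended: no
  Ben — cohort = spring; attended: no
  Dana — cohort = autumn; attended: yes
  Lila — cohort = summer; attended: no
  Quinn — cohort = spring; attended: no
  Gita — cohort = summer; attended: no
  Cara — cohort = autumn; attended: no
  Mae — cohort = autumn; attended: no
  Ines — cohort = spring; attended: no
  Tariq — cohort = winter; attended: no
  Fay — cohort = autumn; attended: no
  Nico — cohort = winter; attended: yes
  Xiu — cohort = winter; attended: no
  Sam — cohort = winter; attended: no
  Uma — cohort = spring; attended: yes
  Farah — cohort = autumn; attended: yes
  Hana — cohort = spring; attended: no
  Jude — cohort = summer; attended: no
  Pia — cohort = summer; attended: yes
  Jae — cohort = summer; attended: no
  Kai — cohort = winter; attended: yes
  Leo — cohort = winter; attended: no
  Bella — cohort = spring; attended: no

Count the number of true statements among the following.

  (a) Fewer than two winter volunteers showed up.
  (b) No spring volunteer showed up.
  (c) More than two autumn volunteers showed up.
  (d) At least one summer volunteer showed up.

(a) winter: |A| = 7, |A ∩ B| = 2; needs |A ∩ B| < 2 — false.
(b) spring: |A| = 8, |A ∩ B| = 1; needs A ∩ B = ∅ (|A ∩ B| = 0) — false.
(c) autumn: |A| = 6, |A ∩ B| = 3; needs |A ∩ B| > 2 — true.
(d) summer: |A| = 5, |A ∩ B| = 1; needs A ∩ B ≠ ∅ (|A ∩ B| ≥ 1) — true.

2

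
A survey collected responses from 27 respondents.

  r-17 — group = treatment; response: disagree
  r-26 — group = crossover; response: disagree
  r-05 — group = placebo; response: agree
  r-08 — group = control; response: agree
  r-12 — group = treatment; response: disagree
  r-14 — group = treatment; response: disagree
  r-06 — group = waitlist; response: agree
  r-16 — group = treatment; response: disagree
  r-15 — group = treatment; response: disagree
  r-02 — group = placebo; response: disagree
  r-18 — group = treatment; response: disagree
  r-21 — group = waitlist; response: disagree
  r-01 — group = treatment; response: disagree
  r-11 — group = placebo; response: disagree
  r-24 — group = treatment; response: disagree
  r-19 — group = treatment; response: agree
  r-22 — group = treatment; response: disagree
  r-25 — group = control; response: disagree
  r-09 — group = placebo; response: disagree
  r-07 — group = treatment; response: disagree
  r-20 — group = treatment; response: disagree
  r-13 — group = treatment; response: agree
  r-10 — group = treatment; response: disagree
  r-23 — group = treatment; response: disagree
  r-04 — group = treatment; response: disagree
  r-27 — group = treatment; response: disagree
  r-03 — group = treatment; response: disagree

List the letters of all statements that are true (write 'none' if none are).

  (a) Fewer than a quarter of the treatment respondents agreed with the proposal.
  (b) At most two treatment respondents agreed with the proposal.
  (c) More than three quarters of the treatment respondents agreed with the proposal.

(a), (b)

|A| = 18, |A ∩ B| = 2, |A ∖ B| = 16.
(a) |A ∩ B| / |A| < 1/4: holds.
(b) |A ∩ B| ≤ 2: holds.
(c) |A ∩ B| / |A| > 3/4: fails.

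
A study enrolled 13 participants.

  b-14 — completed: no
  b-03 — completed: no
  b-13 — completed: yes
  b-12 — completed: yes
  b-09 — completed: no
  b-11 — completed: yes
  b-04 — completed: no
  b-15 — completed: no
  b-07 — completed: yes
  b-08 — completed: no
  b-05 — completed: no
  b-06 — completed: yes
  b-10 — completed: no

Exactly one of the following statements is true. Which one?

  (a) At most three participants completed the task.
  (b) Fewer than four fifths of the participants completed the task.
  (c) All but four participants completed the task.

|A| = 13, |A ∩ B| = 5, |A ∖ B| = 8.
(a) requires |A ∩ B| ≤ 3: false.
(b) requires |A ∩ B| / |A| < 4/5: true.
(c) requires |A ∖ B| = 4: false.

(b)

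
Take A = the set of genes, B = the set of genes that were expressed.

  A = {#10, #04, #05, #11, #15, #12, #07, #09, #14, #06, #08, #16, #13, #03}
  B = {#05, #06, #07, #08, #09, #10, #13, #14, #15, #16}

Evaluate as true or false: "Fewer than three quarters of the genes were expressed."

True

'Fewer than three quarters of the genes were expressed' holds iff |A ∩ B| / |A| < 3/4.
A (the restrictor) = {#10, #04, #05, #11, #15, #12, #07, #09, #14, #06, #08, #16, #13, #03}, |A| = 14.
A ∩ B = {#10, #05, #15, #07, #09, #14, #06, #08, #16, #13}, so |A ∩ B| = 10.
A ∖ B = {#04, #11, #12, #03}, so |A ∖ B| = 4.
|A ∩ B|/|A| = 10/14, so the statement is true.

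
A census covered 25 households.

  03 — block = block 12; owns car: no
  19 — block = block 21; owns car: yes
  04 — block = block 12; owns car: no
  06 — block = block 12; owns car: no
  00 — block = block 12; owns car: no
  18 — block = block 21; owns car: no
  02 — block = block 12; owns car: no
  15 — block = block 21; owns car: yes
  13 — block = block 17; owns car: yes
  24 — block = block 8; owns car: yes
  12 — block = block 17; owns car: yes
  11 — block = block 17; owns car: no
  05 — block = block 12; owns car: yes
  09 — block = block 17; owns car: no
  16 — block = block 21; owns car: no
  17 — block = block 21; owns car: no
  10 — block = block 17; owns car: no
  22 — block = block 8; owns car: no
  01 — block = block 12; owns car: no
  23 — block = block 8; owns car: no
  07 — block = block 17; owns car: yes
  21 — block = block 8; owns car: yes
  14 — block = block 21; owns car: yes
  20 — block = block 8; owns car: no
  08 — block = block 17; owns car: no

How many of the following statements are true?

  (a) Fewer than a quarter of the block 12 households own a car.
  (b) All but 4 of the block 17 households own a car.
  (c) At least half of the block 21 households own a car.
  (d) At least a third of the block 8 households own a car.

4

(a) block 12: |A| = 7, |A ∩ B| = 1; needs |A ∩ B| / |A| < 1/4 — true.
(b) block 17: |A| = 7, |A ∩ B| = 3; needs |A ∖ B| = 4 — true.
(c) block 21: |A| = 6, |A ∩ B| = 3; needs |A ∩ B| ≥ |A ∖ B| — true.
(d) block 8: |A| = 5, |A ∩ B| = 2; needs |A ∩ B| / |A| ≥ 1/3 — true.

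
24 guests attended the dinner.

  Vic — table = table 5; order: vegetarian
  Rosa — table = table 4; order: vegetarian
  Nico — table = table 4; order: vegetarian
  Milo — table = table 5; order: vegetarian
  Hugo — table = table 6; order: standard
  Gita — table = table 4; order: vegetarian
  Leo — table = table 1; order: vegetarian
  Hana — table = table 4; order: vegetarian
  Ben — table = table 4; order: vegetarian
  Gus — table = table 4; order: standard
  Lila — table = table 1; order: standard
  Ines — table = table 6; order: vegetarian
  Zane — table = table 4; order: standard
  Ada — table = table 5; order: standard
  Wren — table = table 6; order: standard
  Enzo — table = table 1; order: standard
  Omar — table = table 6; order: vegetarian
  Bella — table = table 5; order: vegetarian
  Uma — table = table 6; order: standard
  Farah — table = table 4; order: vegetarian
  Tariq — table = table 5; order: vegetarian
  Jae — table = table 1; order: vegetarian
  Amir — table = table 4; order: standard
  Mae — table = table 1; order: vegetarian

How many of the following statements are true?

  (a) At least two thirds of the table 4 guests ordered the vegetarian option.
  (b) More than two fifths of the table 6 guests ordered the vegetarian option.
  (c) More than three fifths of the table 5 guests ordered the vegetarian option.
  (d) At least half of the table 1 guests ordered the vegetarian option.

3

(a) table 4: |A| = 9, |A ∩ B| = 6; needs |A ∩ B| / |A| ≥ 2/3 — true.
(b) table 6: |A| = 5, |A ∩ B| = 2; needs |A ∩ B| / |A| > 2/5 — false.
(c) table 5: |A| = 5, |A ∩ B| = 4; needs |A ∩ B| / |A| > 3/5 — true.
(d) table 1: |A| = 5, |A ∩ B| = 3; needs |A ∩ B| ≥ |A ∖ B| — true.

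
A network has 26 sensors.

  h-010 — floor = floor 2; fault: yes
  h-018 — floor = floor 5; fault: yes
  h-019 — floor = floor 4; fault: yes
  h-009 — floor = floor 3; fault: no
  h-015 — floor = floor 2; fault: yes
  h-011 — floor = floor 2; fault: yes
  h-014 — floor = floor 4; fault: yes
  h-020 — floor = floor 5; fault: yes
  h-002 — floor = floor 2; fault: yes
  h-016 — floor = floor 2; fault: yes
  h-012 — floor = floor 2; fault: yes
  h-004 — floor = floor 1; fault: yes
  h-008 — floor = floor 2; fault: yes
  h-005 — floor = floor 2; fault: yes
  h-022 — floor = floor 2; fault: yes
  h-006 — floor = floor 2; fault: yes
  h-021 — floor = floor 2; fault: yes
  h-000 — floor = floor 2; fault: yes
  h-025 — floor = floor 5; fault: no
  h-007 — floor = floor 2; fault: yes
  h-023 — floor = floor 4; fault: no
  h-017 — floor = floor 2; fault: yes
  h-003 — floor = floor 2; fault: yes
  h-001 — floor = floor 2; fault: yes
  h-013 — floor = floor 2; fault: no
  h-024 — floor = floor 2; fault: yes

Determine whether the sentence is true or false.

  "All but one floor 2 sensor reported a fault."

True

'All but one floor 2 sensor reported a fault' holds iff |A ∖ B| = 1.
|A| = 18, |A ∩ B| = 17, |A ∖ B| = 1.
|A ∖ B| = 1, so the statement is true.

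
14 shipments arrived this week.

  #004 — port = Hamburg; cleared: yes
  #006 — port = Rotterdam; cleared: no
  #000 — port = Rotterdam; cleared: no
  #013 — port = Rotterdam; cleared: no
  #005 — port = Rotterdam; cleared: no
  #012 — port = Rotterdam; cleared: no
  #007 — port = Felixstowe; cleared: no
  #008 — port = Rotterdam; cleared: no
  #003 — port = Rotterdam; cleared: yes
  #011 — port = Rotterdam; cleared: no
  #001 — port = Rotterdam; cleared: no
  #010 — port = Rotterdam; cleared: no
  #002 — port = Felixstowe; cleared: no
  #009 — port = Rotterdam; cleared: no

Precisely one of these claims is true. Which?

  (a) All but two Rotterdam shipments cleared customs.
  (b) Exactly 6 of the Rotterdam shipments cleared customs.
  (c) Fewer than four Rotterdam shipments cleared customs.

(c)

|A| = 11, |A ∩ B| = 1, |A ∖ B| = 10.
(a) requires |A ∖ B| = 2: false.
(b) requires |A ∩ B| = 6: false.
(c) requires |A ∩ B| < 4: true.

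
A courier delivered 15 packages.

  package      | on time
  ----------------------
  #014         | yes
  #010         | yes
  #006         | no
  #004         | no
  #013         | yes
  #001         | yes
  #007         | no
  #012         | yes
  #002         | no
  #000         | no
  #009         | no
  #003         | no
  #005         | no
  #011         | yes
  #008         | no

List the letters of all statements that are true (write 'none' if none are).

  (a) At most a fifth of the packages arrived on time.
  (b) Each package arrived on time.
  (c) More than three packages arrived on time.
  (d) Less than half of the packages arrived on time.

|A| = 15, |A ∩ B| = 6, |A ∖ B| = 9.
(a) |A ∩ B| / |A| ≤ 1/5: fails.
(b) A ⊆ B, i.e. every element of A is in B (|A ∖ B| = 0): fails.
(c) |A ∩ B| > 3: holds.
(d) |A ∩ B| < |A ∖ B|: holds.

(c), (d)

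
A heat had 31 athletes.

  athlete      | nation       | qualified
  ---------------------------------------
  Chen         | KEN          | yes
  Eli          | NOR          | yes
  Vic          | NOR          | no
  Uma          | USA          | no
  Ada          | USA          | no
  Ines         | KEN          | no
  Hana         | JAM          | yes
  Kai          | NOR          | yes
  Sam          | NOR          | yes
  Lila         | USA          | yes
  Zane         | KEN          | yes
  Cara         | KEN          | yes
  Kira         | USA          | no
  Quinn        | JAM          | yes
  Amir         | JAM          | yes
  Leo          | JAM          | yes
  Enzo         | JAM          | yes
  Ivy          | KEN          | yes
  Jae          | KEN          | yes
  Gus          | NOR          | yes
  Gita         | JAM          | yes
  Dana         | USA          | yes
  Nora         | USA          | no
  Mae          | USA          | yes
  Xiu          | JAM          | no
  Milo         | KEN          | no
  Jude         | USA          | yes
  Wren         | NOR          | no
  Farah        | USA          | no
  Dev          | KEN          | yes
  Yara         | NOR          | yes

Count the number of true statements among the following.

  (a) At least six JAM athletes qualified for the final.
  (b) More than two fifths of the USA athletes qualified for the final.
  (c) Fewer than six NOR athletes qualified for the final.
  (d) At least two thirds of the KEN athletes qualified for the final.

4

(a) JAM: |A| = 7, |A ∩ B| = 6; needs |A ∩ B| ≥ 6 — true.
(b) USA: |A| = 9, |A ∩ B| = 4; needs |A ∩ B| / |A| > 2/5 — true.
(c) NOR: |A| = 7, |A ∩ B| = 5; needs |A ∩ B| < 6 — true.
(d) KEN: |A| = 8, |A ∩ B| = 6; needs |A ∩ B| / |A| ≥ 2/3 — true.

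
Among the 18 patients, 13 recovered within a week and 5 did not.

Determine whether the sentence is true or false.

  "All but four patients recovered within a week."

The determiner here denotes the relation: |A ∖ B| = 4.
|A| = 18, |A ∩ B| = 13, |A ∖ B| = 5.
|A ∖ B| = 5, so the statement is false.

False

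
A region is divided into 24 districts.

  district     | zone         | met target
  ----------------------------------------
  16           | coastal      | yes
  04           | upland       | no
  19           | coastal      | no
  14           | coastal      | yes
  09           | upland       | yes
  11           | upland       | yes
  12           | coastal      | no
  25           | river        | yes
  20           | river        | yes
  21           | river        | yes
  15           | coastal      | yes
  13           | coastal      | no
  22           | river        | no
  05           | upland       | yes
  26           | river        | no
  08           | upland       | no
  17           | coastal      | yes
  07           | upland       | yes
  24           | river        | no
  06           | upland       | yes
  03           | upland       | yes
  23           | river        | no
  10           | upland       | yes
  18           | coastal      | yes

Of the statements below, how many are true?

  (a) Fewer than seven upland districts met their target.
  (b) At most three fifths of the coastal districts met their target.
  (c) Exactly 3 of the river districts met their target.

1

(a) upland: |A| = 9, |A ∩ B| = 7; needs |A ∩ B| < 7 — false.
(b) coastal: |A| = 8, |A ∩ B| = 5; needs |A ∩ B| / |A| ≤ 3/5 — false.
(c) river: |A| = 7, |A ∩ B| = 3; needs |A ∩ B| = 3 — true.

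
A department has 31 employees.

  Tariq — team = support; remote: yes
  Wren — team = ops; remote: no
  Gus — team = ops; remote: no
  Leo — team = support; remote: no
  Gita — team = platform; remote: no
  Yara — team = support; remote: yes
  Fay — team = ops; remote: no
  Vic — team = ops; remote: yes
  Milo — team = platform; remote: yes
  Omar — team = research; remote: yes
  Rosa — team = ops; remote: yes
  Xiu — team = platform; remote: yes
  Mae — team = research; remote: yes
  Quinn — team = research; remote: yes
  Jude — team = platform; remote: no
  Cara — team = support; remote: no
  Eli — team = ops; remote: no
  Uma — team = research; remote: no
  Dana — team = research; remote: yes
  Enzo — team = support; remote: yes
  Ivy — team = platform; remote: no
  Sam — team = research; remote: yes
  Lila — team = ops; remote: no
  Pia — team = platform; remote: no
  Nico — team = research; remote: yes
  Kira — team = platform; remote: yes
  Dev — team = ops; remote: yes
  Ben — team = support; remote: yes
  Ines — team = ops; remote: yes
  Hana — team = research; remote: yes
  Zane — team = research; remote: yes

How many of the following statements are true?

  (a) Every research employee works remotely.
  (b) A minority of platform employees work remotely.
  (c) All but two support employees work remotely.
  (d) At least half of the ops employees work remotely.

(a) research: |A| = 9, |A ∩ B| = 8; needs A ⊆ B, i.e. every element of A is in B (|A ∖ B| = 0) — false.
(b) platform: |A| = 7, |A ∩ B| = 3; needs |A ∩ B| < |A ∖ B| — true.
(c) support: |A| = 6, |A ∩ B| = 4; needs |A ∖ B| = 2 — true.
(d) ops: |A| = 9, |A ∩ B| = 4; needs |A ∩ B| ≥ |A ∖ B| — false.

2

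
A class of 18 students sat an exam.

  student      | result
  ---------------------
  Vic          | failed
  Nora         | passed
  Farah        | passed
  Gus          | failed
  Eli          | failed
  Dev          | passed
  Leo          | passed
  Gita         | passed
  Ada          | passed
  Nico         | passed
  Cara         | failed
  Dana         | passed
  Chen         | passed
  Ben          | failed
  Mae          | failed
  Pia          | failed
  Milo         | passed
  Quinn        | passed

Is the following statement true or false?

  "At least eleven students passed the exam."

True

The determiner here denotes the relation: |A ∩ B| ≥ 11.
|A| = 18, |A ∩ B| = 11, |A ∖ B| = 7.
|A ∩ B| = 11, so the statement is true.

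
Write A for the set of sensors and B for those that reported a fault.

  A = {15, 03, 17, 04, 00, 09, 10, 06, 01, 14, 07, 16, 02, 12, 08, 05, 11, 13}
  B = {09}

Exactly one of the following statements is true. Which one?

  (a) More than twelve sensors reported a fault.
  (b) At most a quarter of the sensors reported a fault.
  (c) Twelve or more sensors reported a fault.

(b)

|A| = 18, |A ∩ B| = 1, |A ∖ B| = 17.
(a) requires |A ∩ B| > 12: false.
(b) requires |A ∩ B| / |A| ≤ 1/4: true.
(c) requires |A ∩ B| ≥ 12: false.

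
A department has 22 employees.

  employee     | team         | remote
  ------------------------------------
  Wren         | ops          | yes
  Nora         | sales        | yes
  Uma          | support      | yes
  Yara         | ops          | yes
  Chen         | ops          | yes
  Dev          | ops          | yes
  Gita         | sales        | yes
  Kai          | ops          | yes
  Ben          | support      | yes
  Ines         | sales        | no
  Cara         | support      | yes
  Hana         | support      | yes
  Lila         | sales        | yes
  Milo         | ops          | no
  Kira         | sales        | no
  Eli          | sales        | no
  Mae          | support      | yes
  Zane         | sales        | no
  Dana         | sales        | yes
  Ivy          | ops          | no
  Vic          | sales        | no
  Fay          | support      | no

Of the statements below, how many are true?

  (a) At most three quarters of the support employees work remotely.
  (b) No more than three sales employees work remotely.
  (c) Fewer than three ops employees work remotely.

(a) support: |A| = 6, |A ∩ B| = 5; needs |A ∩ B| / |A| ≤ 3/4 — false.
(b) sales: |A| = 9, |A ∩ B| = 4; needs |A ∩ B| ≤ 3 — false.
(c) ops: |A| = 7, |A ∩ B| = 5; needs |A ∩ B| < 3 — false.

0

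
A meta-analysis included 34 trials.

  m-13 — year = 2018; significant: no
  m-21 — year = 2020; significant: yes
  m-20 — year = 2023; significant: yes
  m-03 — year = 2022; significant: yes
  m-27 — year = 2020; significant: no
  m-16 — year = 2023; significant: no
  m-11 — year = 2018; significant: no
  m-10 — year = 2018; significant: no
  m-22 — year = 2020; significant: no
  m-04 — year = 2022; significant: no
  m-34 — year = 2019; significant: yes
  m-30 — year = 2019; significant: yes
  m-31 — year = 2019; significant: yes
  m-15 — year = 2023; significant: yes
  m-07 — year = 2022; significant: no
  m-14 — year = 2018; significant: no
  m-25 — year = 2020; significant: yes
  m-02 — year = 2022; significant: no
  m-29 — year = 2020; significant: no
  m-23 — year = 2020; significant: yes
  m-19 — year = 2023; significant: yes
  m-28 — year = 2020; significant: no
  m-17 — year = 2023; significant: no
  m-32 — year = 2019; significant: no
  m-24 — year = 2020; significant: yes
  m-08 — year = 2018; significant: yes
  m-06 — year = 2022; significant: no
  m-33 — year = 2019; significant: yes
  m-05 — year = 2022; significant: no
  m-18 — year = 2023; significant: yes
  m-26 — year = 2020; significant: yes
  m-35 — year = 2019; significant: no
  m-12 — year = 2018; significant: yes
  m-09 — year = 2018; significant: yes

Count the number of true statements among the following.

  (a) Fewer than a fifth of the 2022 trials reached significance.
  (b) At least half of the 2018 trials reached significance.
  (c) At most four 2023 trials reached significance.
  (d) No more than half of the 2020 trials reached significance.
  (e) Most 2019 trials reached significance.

3

(a) 2022: |A| = 6, |A ∩ B| = 1; needs |A ∩ B| / |A| < 1/5 — true.
(b) 2018: |A| = 7, |A ∩ B| = 3; needs |A ∩ B| ≥ |A ∖ B| — false.
(c) 2023: |A| = 6, |A ∩ B| = 4; needs |A ∩ B| ≤ 4 — true.
(d) 2020: |A| = 9, |A ∩ B| = 5; needs |A ∩ B| ≤ |A ∖ B| — false.
(e) 2019: |A| = 6, |A ∩ B| = 4; needs |A ∩ B| > |A ∖ B| — true.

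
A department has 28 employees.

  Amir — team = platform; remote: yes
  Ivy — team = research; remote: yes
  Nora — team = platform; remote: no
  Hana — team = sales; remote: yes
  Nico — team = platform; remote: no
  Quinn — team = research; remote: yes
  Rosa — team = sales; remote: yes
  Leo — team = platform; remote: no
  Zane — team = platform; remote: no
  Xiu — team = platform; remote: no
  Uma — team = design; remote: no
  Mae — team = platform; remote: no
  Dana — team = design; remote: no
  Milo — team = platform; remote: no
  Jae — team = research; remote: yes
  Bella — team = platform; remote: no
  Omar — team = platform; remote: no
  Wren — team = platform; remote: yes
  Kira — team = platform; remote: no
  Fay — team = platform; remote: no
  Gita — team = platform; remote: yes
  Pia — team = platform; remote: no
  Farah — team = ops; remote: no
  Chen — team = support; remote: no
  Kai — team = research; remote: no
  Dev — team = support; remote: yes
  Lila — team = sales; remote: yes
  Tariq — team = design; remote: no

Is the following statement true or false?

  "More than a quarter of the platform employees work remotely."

False

Truth condition: |A ∩ B| / |A| > 1/4.
|A| = 15, |A ∩ B| = 3, |A ∖ B| = 12.
|A ∩ B|/|A| = 3/15, so the statement is false.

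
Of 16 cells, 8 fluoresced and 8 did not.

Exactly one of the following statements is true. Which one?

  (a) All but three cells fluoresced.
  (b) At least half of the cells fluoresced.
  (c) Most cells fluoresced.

(b)

|A| = 16, |A ∩ B| = 8, |A ∖ B| = 8.
(a) requires |A ∖ B| = 3: false.
(b) requires |A ∩ B| ≥ |A ∖ B|: true.
(c) requires |A ∩ B| > |A ∖ B|: false.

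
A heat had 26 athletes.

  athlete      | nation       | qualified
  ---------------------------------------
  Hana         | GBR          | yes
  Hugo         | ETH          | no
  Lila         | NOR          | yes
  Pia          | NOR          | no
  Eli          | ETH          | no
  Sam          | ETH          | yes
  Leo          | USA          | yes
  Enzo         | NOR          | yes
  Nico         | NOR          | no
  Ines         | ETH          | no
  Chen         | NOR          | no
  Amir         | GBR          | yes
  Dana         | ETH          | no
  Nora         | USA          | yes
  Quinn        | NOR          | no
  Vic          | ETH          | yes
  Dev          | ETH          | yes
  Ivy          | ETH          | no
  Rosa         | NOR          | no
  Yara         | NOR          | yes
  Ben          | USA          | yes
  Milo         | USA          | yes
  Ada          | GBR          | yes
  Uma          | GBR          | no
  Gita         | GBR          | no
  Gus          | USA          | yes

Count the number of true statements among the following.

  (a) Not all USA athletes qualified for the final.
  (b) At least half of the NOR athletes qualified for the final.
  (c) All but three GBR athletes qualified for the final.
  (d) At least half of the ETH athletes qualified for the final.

(a) USA: |A| = 5, |A ∩ B| = 5; needs A ⊄ B (|A ∖ B| ≥ 1) — false.
(b) NOR: |A| = 8, |A ∩ B| = 3; needs |A ∩ B| ≥ |A ∖ B| — false.
(c) GBR: |A| = 5, |A ∩ B| = 3; needs |A ∖ B| = 3 — false.
(d) ETH: |A| = 8, |A ∩ B| = 3; needs |A ∩ B| ≥ |A ∖ B| — false.

0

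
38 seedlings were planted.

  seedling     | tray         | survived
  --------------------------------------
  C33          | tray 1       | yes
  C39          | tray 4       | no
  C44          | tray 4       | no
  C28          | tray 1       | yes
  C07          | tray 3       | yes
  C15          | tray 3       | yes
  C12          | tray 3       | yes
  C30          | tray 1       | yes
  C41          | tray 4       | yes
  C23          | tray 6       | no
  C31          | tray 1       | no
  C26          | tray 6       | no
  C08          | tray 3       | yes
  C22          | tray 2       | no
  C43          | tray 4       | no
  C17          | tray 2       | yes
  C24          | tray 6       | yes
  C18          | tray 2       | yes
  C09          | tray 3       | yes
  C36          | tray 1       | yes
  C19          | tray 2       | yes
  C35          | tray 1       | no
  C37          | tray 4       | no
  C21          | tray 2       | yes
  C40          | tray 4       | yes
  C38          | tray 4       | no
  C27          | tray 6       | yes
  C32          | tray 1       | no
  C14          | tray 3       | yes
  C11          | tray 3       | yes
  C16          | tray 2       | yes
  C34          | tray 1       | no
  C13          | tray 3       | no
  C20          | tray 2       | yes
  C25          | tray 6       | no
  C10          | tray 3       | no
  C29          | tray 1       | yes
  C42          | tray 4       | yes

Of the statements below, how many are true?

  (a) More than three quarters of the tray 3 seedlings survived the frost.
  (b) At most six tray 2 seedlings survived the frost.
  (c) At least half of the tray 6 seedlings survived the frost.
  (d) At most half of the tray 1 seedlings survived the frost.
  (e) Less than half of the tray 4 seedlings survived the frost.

(a) tray 3: |A| = 9, |A ∩ B| = 7; needs |A ∩ B| / |A| > 3/4 — true.
(b) tray 2: |A| = 7, |A ∩ B| = 6; needs |A ∩ B| ≤ 6 — true.
(c) tray 6: |A| = 5, |A ∩ B| = 2; needs |A ∩ B| ≥ |A ∖ B| — false.
(d) tray 1: |A| = 9, |A ∩ B| = 5; needs |A ∩ B| ≤ |A ∖ B| — false.
(e) tray 4: |A| = 8, |A ∩ B| = 3; needs |A ∩ B| < |A ∖ B| — true.

3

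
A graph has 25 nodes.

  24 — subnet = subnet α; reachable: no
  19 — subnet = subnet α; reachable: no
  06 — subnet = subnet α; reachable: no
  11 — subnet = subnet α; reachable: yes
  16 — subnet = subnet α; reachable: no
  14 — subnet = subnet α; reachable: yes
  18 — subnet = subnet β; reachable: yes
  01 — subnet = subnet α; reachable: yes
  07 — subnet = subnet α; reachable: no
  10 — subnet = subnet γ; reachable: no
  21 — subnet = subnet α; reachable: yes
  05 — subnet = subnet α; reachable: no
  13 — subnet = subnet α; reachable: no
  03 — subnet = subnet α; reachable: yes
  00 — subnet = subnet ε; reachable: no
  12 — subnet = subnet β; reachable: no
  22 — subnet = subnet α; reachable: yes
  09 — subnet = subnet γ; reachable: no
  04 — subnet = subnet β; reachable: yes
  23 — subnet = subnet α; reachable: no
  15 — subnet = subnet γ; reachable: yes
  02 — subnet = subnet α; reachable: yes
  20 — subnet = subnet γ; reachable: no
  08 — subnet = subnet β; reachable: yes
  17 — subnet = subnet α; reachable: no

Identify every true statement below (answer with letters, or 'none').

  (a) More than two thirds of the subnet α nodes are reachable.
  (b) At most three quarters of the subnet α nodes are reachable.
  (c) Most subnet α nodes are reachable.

(b)

|A| = 16, |A ∩ B| = 7, |A ∖ B| = 9.
(a) |A ∩ B| / |A| > 2/3: fails.
(b) |A ∩ B| / |A| ≤ 3/4: holds.
(c) |A ∩ B| > |A ∖ B|: fails.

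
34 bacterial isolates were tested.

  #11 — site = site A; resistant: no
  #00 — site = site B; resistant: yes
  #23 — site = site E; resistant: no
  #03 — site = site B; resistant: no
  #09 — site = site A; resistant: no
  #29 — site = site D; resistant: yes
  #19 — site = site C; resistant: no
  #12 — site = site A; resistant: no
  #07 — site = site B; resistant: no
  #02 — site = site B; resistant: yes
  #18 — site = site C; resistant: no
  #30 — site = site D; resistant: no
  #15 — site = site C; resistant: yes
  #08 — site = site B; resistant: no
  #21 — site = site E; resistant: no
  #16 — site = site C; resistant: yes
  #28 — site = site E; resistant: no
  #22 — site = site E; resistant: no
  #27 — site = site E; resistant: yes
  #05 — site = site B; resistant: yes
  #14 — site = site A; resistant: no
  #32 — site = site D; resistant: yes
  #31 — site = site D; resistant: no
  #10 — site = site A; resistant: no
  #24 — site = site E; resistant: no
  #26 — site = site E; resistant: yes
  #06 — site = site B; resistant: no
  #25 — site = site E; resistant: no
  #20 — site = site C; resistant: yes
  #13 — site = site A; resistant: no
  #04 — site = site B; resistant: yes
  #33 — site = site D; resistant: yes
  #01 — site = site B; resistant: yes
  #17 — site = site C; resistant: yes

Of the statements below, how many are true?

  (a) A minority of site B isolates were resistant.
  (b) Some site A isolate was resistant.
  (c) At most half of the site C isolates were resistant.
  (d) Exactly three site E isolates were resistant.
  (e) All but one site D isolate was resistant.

0

(a) site B: |A| = 9, |A ∩ B| = 5; needs |A ∩ B| < |A ∖ B| — false.
(b) site A: |A| = 6, |A ∩ B| = 0; needs A ∩ B ≠ ∅ (|A ∩ B| ≥ 1) — false.
(c) site C: |A| = 6, |A ∩ B| = 4; needs |A ∩ B| ≤ |A ∖ B| — false.
(d) site E: |A| = 8, |A ∩ B| = 2; needs |A ∩ B| = 3 — false.
(e) site D: |A| = 5, |A ∩ B| = 3; needs |A ∖ B| = 1 — false.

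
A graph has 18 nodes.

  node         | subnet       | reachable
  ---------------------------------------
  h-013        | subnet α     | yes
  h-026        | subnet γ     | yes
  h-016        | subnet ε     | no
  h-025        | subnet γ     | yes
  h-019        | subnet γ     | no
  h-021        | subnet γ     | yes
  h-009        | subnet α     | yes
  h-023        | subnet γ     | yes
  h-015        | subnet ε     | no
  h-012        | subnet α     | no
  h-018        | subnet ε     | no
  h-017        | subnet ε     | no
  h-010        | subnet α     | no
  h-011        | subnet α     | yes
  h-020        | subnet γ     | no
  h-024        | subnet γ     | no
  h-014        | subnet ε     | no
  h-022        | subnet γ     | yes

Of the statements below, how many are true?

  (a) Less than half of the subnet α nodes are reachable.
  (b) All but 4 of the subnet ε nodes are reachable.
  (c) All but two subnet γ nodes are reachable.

(a) subnet α: |A| = 5, |A ∩ B| = 3; needs |A ∩ B| < |A ∖ B| — false.
(b) subnet ε: |A| = 5, |A ∩ B| = 0; needs |A ∖ B| = 4 — false.
(c) subnet γ: |A| = 8, |A ∩ B| = 5; needs |A ∖ B| = 2 — false.

0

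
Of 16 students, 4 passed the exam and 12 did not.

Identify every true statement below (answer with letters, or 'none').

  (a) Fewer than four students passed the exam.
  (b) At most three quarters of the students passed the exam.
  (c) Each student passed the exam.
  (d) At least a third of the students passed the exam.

(b)

|A| = 16, |A ∩ B| = 4, |A ∖ B| = 12.
(a) |A ∩ B| < 4: fails.
(b) |A ∩ B| / |A| ≤ 3/4: holds.
(c) A ⊆ B, i.e. every element of A is in B (|A ∖ B| = 0): fails.
(d) |A ∩ B| / |A| ≥ 1/3: fails.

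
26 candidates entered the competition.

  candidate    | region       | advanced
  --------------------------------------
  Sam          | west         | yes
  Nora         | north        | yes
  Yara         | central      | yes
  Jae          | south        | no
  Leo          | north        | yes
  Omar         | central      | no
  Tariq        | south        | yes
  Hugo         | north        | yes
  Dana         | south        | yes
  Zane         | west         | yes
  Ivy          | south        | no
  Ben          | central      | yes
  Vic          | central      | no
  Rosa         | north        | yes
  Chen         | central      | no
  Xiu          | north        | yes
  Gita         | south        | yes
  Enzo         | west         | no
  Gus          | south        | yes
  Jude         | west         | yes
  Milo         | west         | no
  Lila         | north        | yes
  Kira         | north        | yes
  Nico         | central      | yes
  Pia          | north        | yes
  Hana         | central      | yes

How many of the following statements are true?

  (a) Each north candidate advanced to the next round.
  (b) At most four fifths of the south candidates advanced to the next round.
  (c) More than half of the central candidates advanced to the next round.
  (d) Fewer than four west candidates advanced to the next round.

4

(a) north: |A| = 8, |A ∩ B| = 8; needs A ⊆ B, i.e. every element of A is in B (|A ∖ B| = 0) — true.
(b) south: |A| = 6, |A ∩ B| = 4; needs |A ∩ B| / |A| ≤ 4/5 — true.
(c) central: |A| = 7, |A ∩ B| = 4; needs |A ∩ B| > |A ∖ B| — true.
(d) west: |A| = 5, |A ∩ B| = 3; needs |A ∩ B| < 4 — true.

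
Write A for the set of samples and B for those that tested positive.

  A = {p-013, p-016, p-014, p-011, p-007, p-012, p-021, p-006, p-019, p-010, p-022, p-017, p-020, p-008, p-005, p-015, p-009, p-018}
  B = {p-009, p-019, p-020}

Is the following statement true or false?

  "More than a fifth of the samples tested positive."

'More than a fifth of the samples tested positive' holds iff |A ∩ B| / |A| > 1/5.
|A| = 18, |A ∩ B| = 3, |A ∖ B| = 15.
|A ∩ B|/|A| = 3/18, so the statement is false.

False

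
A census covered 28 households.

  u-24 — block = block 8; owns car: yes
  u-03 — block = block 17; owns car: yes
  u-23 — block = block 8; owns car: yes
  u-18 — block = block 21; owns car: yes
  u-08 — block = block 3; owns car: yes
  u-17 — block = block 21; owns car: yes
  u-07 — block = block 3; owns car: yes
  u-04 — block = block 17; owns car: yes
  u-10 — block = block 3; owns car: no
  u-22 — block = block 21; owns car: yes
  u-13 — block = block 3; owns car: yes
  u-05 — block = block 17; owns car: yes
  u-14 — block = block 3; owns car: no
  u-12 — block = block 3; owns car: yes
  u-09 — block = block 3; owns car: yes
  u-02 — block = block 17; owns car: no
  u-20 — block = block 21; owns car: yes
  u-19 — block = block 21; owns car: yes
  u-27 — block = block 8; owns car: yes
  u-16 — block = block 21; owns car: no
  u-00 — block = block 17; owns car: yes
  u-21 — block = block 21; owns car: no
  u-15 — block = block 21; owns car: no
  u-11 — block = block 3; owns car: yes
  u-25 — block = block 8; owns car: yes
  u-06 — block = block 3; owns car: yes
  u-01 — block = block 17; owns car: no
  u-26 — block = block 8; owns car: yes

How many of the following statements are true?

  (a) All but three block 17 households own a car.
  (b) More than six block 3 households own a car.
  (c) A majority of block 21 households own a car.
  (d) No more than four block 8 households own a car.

(a) block 17: |A| = 6, |A ∩ B| = 4; needs |A ∖ B| = 3 — false.
(b) block 3: |A| = 9, |A ∩ B| = 7; needs |A ∩ B| > 6 — true.
(c) block 21: |A| = 8, |A ∩ B| = 5; needs |A ∩ B| > |A ∖ B| — true.
(d) block 8: |A| = 5, |A ∩ B| = 5; needs |A ∩ B| ≤ 4 — false.

2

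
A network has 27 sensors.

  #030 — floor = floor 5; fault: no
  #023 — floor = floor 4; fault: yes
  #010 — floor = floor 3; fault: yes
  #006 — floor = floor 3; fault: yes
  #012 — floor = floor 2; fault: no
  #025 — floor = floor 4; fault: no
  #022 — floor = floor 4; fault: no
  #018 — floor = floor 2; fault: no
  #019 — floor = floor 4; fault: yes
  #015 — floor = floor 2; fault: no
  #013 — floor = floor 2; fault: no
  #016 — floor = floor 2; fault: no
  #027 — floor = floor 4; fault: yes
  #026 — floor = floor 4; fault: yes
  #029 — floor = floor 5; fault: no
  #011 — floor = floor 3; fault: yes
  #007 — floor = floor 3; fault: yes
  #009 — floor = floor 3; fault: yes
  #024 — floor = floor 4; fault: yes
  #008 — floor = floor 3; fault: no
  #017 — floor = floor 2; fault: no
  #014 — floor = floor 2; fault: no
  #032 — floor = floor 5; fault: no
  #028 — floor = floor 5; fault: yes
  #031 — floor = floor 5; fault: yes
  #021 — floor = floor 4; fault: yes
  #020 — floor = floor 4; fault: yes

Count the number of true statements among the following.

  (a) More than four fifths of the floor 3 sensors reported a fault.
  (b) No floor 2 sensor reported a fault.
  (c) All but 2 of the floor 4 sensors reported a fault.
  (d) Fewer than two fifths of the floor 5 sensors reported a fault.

3

(a) floor 3: |A| = 6, |A ∩ B| = 5; needs |A ∩ B| / |A| > 4/5 — true.
(b) floor 2: |A| = 7, |A ∩ B| = 0; needs A ∩ B = ∅ (|A ∩ B| = 0) — true.
(c) floor 4: |A| = 9, |A ∩ B| = 7; needs |A ∖ B| = 2 — true.
(d) floor 5: |A| = 5, |A ∩ B| = 2; needs |A ∩ B| / |A| < 2/5 — false.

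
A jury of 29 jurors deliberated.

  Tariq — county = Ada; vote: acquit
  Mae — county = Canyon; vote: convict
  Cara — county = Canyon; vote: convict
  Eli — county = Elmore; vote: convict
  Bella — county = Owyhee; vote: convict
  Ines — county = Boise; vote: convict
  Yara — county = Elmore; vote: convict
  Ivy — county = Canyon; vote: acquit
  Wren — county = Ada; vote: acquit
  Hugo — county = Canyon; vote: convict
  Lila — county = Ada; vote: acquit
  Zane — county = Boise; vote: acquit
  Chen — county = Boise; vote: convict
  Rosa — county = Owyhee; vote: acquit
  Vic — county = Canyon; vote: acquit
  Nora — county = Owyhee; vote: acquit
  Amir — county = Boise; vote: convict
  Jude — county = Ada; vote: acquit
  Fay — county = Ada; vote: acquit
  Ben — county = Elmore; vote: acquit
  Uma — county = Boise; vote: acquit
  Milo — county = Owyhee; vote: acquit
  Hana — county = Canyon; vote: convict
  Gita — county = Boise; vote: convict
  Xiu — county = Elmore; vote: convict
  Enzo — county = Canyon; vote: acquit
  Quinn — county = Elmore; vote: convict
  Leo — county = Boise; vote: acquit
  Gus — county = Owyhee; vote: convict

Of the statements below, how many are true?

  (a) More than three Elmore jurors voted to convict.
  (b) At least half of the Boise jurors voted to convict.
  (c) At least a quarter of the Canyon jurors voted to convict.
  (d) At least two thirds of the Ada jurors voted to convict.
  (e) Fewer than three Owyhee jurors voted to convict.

(a) Elmore: |A| = 5, |A ∩ B| = 4; needs |A ∩ B| > 3 — true.
(b) Boise: |A| = 7, |A ∩ B| = 4; needs |A ∩ B| ≥ |A ∖ B| — true.
(c) Canyon: |A| = 7, |A ∩ B| = 4; needs |A ∩ B| / |A| ≥ 1/4 — true.
(d) Ada: |A| = 5, |A ∩ B| = 0; needs |A ∩ B| / |A| ≥ 2/3 — false.
(e) Owyhee: |A| = 5, |A ∩ B| = 2; needs |A ∩ B| < 3 — true.

4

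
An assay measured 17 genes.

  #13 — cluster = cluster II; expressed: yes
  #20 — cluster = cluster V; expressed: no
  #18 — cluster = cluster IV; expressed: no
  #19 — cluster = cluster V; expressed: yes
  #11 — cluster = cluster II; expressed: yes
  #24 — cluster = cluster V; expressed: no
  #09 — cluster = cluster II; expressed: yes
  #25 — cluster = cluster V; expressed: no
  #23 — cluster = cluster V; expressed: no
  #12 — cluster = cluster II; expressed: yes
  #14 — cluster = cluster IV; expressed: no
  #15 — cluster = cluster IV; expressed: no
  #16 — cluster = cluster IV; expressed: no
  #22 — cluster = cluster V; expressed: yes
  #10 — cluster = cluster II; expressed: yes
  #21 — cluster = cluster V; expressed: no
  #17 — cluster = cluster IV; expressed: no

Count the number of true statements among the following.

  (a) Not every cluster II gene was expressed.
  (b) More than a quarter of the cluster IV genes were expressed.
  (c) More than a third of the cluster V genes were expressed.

0

(a) cluster II: |A| = 5, |A ∩ B| = 5; needs A ⊄ B (|A ∖ B| ≥ 1) — false.
(b) cluster IV: |A| = 5, |A ∩ B| = 0; needs |A ∩ B| / |A| > 1/4 — false.
(c) cluster V: |A| = 7, |A ∩ B| = 2; needs |A ∩ B| / |A| > 1/3 — false.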